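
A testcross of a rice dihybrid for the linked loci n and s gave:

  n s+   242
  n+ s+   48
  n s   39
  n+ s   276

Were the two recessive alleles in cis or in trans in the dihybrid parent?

The two most frequent classes are n+ s (276) and n s+ (242); these are the parental (non-recombinant) types.
So the F1 carried n+ s on one chromosome and n s+ on the other — the recessive alleles are on opposite chromosomes (trans / repulsion).

trans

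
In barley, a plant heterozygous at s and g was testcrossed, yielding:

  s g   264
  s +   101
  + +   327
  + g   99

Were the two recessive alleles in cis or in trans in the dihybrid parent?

The two most frequent classes are + + (327) and s g (264); these are the parental (non-recombinant) types.
So the F1 carried + + on one chromosome and s g on the other — the recessive alleles are on the same chromosome (cis / coupling).

cis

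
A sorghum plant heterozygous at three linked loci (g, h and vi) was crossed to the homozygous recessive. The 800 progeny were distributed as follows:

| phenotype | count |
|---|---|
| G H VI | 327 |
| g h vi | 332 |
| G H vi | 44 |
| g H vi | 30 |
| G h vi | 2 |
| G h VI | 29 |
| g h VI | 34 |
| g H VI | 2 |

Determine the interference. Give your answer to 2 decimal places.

0.38

The two most frequent reciprocal classes, G H VI and g h vi, are the parental types, so the F1 was G H VI / g h vi.
The two rarest classes, g H VI and G h vi, are the double crossovers. Comparing them with the parentals, only the g allele has switched, so g is the middle locus and the order is h – g – vi.
h–g: (59 + 4)/800 = 0.0788; g–vi: (78 + 4)/800 = 0.1025.
Expected DCO frequency = 0.0788 × 0.1025 ≈ 0.00808; observed = 4/800 ≈ 0.00500.
Coefficient of coincidence = 0.00500/0.00808 ≈ 0.62; interference = 1 − 0.62 = 0.38.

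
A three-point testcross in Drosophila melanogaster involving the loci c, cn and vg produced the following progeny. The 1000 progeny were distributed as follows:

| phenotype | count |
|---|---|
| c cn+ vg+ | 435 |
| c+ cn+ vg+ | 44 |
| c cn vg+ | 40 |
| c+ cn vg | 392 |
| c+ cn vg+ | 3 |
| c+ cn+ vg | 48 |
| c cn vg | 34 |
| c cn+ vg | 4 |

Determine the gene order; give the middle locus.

vg

The two most frequent reciprocal classes, c cn+ vg+ and c+ cn vg, are the parental types, so the F1 was c cn+ vg+ / c+ cn vg.
The two rarest classes, c cn+ vg and c+ cn vg+, are the double crossovers. Comparing them with the parentals, only the vg allele has switched, so vg is the middle locus and the order is cn – vg – c.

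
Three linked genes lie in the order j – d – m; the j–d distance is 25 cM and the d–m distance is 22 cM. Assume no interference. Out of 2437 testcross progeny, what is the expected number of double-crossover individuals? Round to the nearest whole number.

Map distances give recombination frequencies of 0.250 and 0.220 for the two intervals.
With no interference, expected double-crossover frequency = 0.250 × 0.220 = 0.05500.
Expected number = 0.05500 × 2437 = 134.03 ≈ 134.

134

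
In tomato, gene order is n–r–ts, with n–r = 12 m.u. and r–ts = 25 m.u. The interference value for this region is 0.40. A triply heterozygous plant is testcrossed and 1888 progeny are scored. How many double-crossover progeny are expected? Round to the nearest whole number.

Map distances give recombination frequencies of 0.120 and 0.250 for the two intervals.
With interference 0.40 (so coincidence = 0.60), expected double-crossover frequency = 0.120 × 0.250 × 0.60 = 0.01800.
Expected number = 0.01800 × 1888 = 33.98 ≈ 34.

34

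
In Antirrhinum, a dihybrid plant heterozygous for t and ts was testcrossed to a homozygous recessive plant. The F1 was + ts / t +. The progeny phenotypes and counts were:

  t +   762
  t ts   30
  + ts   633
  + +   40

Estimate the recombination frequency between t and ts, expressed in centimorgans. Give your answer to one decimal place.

4.8 centimorgans

The recombinant classes are + + and t ts: 40 + 30 = 70.
Recombination frequency = 70/1465 = 0.0478 ≈ 4.8%, i.e. 4.8 centimorgans.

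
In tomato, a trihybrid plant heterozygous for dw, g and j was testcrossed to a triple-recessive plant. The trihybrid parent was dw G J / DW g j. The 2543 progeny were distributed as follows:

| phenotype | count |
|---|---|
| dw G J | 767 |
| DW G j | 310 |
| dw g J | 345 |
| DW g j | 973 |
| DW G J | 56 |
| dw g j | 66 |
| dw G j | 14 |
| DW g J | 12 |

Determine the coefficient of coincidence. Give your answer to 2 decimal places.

The two rarest classes, dw G j and DW g J, are the double crossovers. Comparing them with the parentals, only the j allele has switched, so j is the middle locus and the order is g – j – dw.
g–j: (655 + 26)/2543 = 0.2678; j–dw: (122 + 26)/2543 = 0.0582.
Expected DCO frequency = 0.2678 × 0.0582 ≈ 0.01559; observed = 26/2543 ≈ 0.01022.
Coefficient of coincidence = 0.01022/0.01559 ≈ 0.66.

0.66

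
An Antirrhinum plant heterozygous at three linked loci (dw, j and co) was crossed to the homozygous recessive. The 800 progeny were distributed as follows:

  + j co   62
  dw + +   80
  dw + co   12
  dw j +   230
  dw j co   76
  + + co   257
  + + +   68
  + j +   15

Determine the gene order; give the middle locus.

dw

The two most frequent reciprocal classes, + + co and dw j +, are the parental types, so the F1 was + + co / dw j +.
The two rarest classes, dw + co and + j +, are the double crossovers. Comparing them with the parentals, only the dw allele has switched, so dw is the middle locus and the order is j – dw – co.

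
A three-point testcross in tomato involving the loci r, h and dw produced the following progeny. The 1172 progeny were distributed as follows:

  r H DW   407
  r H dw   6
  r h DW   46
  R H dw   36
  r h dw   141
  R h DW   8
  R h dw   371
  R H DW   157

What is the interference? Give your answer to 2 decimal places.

0.45

The two most frequent reciprocal classes, R h dw and r H DW, are the parental types, so the F1 was R h dw / r H DW.
The two rarest classes, R h DW and r H dw, are the double crossovers. Comparing them with the parentals, only the dw allele has switched, so dw is the middle locus and the order is h – dw – r.
h–dw: (82 + 14)/1172 = 0.0819; dw–r: (298 + 14)/1172 = 0.2662.
Expected DCO frequency = 0.0819 × 0.2662 ≈ 0.02180; observed = 14/1172 ≈ 0.01195.
Coefficient of coincidence = 0.01195/0.02180 ≈ 0.55; interference = 1 − 0.55 = 0.45.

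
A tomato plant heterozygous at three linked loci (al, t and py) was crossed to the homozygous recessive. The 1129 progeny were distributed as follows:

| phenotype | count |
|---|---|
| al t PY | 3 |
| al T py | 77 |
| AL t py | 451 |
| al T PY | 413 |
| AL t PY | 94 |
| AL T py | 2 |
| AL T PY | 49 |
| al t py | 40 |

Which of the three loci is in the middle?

t

The two most frequent reciprocal classes, al T PY and AL t py, are the parental types, so the F1 was al T PY / AL t py.
The two rarest classes, al t PY and AL T py, are the double crossovers. Comparing them with the parentals, only the t allele has switched, so t is the middle locus and the order is al – t – py.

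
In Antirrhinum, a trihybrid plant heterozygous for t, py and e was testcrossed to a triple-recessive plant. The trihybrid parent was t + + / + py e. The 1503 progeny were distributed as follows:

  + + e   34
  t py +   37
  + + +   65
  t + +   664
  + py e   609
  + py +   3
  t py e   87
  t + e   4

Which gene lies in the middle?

The two rarest classes, t + e and + py +, are the double crossovers. Comparing them with the parentals, only the e allele has switched, so e is the middle locus and the order is py – e – t.

e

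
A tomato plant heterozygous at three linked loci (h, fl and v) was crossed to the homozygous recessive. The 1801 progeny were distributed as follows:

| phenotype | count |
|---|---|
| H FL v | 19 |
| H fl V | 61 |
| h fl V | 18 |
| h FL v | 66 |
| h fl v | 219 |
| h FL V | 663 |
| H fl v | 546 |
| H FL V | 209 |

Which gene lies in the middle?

The two most frequent reciprocal classes, h FL V and H fl v, are the parental types, so the F1 was h FL V / H fl v.
The two rarest classes, h fl V and H FL v, are the double crossovers. Comparing them with the parentals, only the fl allele has switched, so fl is the middle locus and the order is v – fl – h.

fl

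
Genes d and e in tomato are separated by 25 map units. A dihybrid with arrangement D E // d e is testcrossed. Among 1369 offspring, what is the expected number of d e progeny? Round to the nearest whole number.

A map distance of 25 map units corresponds to a recombination frequency of 0.250.
The F1 is D E / d e, so d e is a parental gamete class with expected frequency (1 − r)/2 = 0.750/2 = 0.3750.
Expected number = 0.3750 × 1369 = 513.38 ≈ 513.

513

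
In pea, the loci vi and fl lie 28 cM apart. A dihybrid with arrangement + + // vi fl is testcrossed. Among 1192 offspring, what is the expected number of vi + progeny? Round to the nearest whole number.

A map distance of 28 cM corresponds to a recombination frequency of 0.280.
The F1 is + + / vi fl, so vi + is a recombinant gamete class with expected frequency r/2 = 0.280/2 = 0.1400.
Expected number = 0.1400 × 1192 = 166.88 ≈ 167.

167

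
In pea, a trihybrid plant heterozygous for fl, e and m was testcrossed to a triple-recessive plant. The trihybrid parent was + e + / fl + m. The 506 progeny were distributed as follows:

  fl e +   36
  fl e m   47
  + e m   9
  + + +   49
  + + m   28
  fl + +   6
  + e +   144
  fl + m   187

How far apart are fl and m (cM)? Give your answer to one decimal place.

The two rarest classes, + e m and fl + +, are the double crossovers. Comparing them with the parentals, only the m allele has switched, so m is the middle locus and the order is fl – m – e.
Crossovers in the fl–m interval produce the single-crossover classes fl e + and + + m (36 + 28 = 64) plus the double crossovers (15).
RF(fl–m) = (64 + 15) / 506 = 79/506 = 0.1561 → 15.6 cM.

15.6 cM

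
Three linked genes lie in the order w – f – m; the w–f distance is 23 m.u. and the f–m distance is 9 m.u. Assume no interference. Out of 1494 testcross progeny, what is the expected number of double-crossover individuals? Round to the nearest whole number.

Map distances give recombination frequencies of 0.230 and 0.090 for the two intervals.
With no interference, expected double-crossover frequency = 0.230 × 0.090 = 0.02070.
Expected number = 0.02070 × 1494 = 30.93 ≈ 31.

31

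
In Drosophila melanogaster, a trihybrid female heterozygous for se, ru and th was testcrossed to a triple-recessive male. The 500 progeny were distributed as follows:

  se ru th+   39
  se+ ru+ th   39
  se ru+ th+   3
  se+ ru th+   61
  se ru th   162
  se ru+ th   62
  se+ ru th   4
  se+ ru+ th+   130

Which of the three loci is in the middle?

The two most frequent reciprocal classes, se ru th and se+ ru+ th+, are the parental types, so the F1 was se ru th / se+ ru+ th+.
The two rarest classes, se+ ru th and se ru+ th+, are the double crossovers. Comparing them with the parentals, only the se allele has switched, so se is the middle locus and the order is th – se – ru.

se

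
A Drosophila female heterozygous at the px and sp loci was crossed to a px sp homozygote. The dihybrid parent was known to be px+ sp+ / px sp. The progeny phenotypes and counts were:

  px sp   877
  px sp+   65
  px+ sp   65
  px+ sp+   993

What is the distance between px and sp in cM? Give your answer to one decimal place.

The recombinant classes are px+ sp and px sp+: 65 + 65 = 130.
Recombination frequency = 130/2000 = 0.0650 ≈ 6.5%, i.e. 6.5 cM.

6.5 cM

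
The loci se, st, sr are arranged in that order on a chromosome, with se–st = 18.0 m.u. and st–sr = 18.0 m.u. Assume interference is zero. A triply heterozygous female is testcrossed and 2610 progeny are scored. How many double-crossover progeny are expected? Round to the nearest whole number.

85

Map distances give recombination frequencies of 0.180 and 0.180 for the two intervals.
With no interference, expected double-crossover frequency = 0.180 × 0.180 = 0.03240.
Expected number = 0.03240 × 2610 = 84.56 ≈ 85.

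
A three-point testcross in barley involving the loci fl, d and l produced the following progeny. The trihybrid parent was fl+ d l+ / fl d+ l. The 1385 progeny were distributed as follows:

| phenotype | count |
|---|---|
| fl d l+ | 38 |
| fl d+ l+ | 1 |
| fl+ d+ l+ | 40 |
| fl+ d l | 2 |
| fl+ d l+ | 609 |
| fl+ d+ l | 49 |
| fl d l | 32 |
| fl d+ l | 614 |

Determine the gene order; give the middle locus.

l

The two rarest classes, fl+ d l and fl d+ l+, are the double crossovers. Comparing them with the parentals, only the l allele has switched, so l is the middle locus and the order is d – l – fl.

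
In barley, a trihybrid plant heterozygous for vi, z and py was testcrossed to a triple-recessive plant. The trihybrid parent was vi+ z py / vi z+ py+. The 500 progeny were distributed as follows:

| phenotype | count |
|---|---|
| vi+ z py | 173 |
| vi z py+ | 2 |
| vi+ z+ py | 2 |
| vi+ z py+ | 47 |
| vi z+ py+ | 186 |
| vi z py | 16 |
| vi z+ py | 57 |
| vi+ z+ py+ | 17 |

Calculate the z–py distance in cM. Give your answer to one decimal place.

21.6 cM

The two rarest classes, vi+ z+ py and vi z py+, are the double crossovers. Comparing them with the parentals, only the z allele has switched, so z is the middle locus and the order is vi – z – py.
Crossovers in the z–py interval produce the single-crossover classes vi+ z py+ and vi z+ py (47 + 57 = 104) plus the double crossovers (4).
RF(z–py) = (104 + 4) / 500 = 108/500 = 0.2160 → 21.6 cM.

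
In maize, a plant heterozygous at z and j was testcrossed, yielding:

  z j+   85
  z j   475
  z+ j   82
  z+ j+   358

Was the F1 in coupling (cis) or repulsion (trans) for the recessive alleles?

cis

The two most frequent classes are z+ j+ (358) and z j (475); these are the parental (non-recombinant) types.
So the F1 carried z+ j+ on one chromosome and z j on the other — the recessive alleles are on the same chromosome (cis / coupling).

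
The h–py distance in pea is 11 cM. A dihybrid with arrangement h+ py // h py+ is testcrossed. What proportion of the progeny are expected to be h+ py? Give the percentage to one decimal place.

A map distance of 11 cM corresponds to a recombination frequency of 0.110.
The F1 is h+ py / h py+, so h+ py is a parental gamete class with expected frequency (1 − r)/2 = 0.890/2 = 0.4450.
That is 0.4450 = 44.5% of the progeny.

44.5%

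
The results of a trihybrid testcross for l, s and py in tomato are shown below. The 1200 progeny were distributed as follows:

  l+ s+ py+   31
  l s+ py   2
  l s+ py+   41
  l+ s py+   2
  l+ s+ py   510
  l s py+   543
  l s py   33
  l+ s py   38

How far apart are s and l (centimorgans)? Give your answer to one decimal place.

6.9 centimorgans

The two most frequent reciprocal classes, l+ s+ py and l s py+, are the parental types, so the F1 was l+ s+ py / l s py+.
The two rarest classes, l s+ py and l+ s py+, are the double crossovers. Comparing them with the parentals, only the l allele has switched, so l is the middle locus and the order is py – l – s.
Crossovers in the l–s interval produce the single-crossover classes l+ s py and l s+ py+ (38 + 41 = 79) plus the double crossovers (4).
RF(l–s) = (79 + 4) / 1200 = 83/1200 = 0.0692 → 6.9 centimorgans.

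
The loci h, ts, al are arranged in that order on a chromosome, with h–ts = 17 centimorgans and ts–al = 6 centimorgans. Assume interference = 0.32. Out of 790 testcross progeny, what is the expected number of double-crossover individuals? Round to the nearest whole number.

5

Map distances give recombination frequencies of 0.170 and 0.060 for the two intervals.
With interference 0.32 (so coincidence = 0.68), expected double-crossover frequency = 0.170 × 0.060 × 0.68 = 0.00694.
Expected number = 0.00694 × 790 = 5.48 ≈ 5.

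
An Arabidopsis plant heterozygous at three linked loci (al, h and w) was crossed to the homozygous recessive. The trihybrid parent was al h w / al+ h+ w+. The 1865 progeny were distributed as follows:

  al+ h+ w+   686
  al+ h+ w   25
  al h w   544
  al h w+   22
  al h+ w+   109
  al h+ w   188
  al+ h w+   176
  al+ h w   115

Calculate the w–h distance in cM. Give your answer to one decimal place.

22.0 cM

The two rarest classes, al h w+ and al+ h+ w, are the double crossovers. Comparing them with the parentals, only the w allele has switched, so w is the middle locus and the order is al – w – h.
Crossovers in the w–h interval produce the single-crossover classes al h+ w and al+ h w+ (188 + 176 = 364) plus the double crossovers (47).
RF(w–h) = (364 + 47) / 1865 = 411/1865 = 0.2204 → 22.0 cM.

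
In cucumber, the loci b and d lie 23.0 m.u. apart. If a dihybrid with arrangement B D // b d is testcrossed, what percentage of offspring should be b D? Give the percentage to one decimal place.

11.5%

A map distance of 23.0 m.u. corresponds to a recombination frequency of 0.230.
The F1 is B D / b d, so b D is a recombinant gamete class with expected frequency r/2 = 0.230/2 = 0.1150.
That is 0.1150 = 11.5% of the progeny.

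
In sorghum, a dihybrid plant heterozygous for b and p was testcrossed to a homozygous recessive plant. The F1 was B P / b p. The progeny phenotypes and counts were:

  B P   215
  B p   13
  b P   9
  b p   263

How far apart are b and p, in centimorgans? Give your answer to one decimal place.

4.4 centimorgans

The recombinant classes are B p and b P: 13 + 9 = 22.
Recombination frequency = 22/500 = 0.0440 ≈ 4.4%, i.e. 4.4 centimorgans.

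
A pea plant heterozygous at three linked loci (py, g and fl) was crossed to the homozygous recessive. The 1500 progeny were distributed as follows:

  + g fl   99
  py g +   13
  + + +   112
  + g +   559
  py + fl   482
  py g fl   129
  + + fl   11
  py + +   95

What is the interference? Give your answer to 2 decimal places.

The two most frequent reciprocal classes, py + fl and + g +, are the parental types, so the F1 was py + fl / + g +.
The two rarest classes, + + fl and py g +, are the double crossovers. Comparing them with the parentals, only the py allele has switched, so py is the middle locus and the order is fl – py – g.
fl–py: (194 + 24)/1500 = 0.1453; py–g: (241 + 24)/1500 = 0.1767.
Expected DCO frequency = 0.1453 × 0.1767 ≈ 0.02567; observed = 24/1500 ≈ 0.01600.
Coefficient of coincidence = 0.01600/0.02567 ≈ 0.62; interference = 1 − 0.62 = 0.38.

0.38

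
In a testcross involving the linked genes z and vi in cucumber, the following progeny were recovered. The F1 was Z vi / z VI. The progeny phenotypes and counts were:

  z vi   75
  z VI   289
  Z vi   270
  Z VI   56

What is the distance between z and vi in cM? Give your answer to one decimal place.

The recombinant classes are Z VI and z vi: 56 + 75 = 131.
Recombination frequency = 131/690 = 0.1899 ≈ 19.0%, i.e. 19.0 cM.

19.0 cM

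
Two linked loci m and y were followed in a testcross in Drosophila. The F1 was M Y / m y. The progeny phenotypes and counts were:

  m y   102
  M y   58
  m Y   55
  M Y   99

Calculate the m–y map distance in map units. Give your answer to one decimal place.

The recombinant classes are M y and m Y: 58 + 55 = 113.
Recombination frequency = 113/314 = 0.3599 ≈ 36.0%, i.e. 36.0 map units.

36.0 map units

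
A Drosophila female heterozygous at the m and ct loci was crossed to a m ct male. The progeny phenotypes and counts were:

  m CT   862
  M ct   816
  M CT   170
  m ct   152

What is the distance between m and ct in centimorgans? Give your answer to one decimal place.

The two most frequent classes, M ct (816) and m CT (862), are the parental types, so the F1 was M ct / m CT.
The recombinant classes are M CT and m ct: 170 + 152 = 322.
Recombination frequency = 322/2000 = 0.1610 ≈ 16.1%, i.e. 16.1 centimorgans.

16.1 centimorgans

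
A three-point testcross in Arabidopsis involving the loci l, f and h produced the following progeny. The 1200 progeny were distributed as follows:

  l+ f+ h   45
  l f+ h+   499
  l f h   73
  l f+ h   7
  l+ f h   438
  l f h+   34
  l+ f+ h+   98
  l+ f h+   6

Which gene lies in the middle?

The two most frequent reciprocal classes, l+ f h and l f+ h+, are the parental types, so the F1 was l+ f h / l f+ h+.
The two rarest classes, l+ f h+ and l f+ h, are the double crossovers. Comparing them with the parentals, only the h allele has switched, so h is the middle locus and the order is f – h – l.

h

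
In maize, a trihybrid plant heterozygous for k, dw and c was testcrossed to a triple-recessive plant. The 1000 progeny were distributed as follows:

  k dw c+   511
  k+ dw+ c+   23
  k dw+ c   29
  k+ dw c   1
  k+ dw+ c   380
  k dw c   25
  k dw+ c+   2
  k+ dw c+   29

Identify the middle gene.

The two most frequent reciprocal classes, k+ dw+ c and k dw c+, are the parental types, so the F1 was k+ dw+ c / k dw c+.
The two rarest classes, k+ dw c and k dw+ c+, are the double crossovers. Comparing them with the parentals, only the dw allele has switched, so dw is the middle locus and the order is c – dw – k.

dw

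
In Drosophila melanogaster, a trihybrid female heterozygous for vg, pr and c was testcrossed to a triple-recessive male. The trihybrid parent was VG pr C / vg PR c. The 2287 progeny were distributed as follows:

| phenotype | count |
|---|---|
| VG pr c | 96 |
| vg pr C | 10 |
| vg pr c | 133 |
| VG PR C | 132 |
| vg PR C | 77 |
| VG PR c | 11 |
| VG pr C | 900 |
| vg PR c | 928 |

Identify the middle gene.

vg

The two rarest classes, vg pr C and VG PR c, are the double crossovers. Comparing them with the parentals, only the vg allele has switched, so vg is the middle locus and the order is c – vg – pr.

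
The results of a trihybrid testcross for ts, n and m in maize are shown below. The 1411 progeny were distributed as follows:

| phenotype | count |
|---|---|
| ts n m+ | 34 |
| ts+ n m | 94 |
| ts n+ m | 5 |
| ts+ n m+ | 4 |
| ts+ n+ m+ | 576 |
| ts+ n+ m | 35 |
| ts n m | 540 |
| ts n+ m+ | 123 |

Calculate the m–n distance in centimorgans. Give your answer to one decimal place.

5.5 centimorgans

The two most frequent reciprocal classes, ts n m and ts+ n+ m+, are the parental types, so the F1 was ts n m / ts+ n+ m+.
The two rarest classes, ts n+ m and ts+ n m+, are the double crossovers. Comparing them with the parentals, only the n allele has switched, so n is the middle locus and the order is m – n – ts.
Crossovers in the m–n interval produce the single-crossover classes ts n m+ and ts+ n+ m (34 + 35 = 69) plus the double crossovers (9).
RF(m–n) = (69 + 9) / 1411 = 78/1411 = 0.0553 → 5.5 centimorgans.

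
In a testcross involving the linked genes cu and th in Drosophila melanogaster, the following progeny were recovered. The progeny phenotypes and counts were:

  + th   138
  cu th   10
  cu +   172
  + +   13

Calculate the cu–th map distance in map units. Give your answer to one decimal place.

The two most frequent classes, + th (138) and cu + (172), are the parental types, so the F1 was + th / cu +.
The recombinant classes are + + and cu th: 13 + 10 = 23.
Recombination frequency = 23/333 = 0.0691 ≈ 6.9%, i.e. 6.9 map units.

6.9 map units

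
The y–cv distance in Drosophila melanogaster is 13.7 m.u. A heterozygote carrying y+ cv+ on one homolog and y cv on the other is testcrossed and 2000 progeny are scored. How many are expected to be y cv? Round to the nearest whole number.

A map distance of 13.7 m.u. corresponds to a recombination frequency of 0.137.
The F1 is y+ cv+ / y cv, so y cv is a parental gamete class with expected frequency (1 − r)/2 = 0.863/2 = 0.4315.
Expected number = 0.4315 × 2000 = 863.00 ≈ 863.

863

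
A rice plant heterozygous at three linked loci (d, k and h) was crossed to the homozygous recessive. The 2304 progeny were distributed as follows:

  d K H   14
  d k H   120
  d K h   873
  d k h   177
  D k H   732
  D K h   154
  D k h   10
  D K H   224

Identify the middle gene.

The two most frequent reciprocal classes, d K h and D k H, are the parental types, so the F1 was d K h / D k H.
The two rarest classes, d K H and D k h, are the double crossovers. Comparing them with the parentals, only the h allele has switched, so h is the middle locus and the order is k – h – d.

h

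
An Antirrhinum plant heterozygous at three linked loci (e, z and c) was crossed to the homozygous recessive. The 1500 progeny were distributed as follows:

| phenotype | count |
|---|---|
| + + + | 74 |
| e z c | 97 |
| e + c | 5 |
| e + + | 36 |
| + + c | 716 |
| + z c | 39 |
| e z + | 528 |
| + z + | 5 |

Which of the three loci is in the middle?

e

The two most frequent reciprocal classes, + + c and e z +, are the parental types, so the F1 was + + c / e z +.
The two rarest classes, e + c and + z +, are the double crossovers. Comparing them with the parentals, only the e allele has switched, so e is the middle locus and the order is z – e – c.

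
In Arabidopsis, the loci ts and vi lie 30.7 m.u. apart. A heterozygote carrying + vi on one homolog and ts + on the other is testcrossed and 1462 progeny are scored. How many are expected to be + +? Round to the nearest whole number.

224

A map distance of 30.7 m.u. corresponds to a recombination frequency of 0.307.
The F1 is + vi / ts +, so + + is a recombinant gamete class with expected frequency r/2 = 0.307/2 = 0.1535.
Expected number = 0.1535 × 1462 = 224.42 ≈ 224.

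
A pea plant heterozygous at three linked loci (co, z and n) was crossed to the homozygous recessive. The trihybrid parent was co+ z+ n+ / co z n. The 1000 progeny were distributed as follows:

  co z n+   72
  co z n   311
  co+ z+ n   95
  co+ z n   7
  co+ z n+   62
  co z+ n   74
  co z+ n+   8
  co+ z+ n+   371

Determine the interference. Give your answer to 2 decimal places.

0.45

The two rarest classes, co z+ n+ and co+ z n, are the double crossovers. Comparing them with the parentals, only the co allele has switched, so co is the middle locus and the order is z – co – n.
z–co: (136 + 15)/1000 = 0.1510; co–n: (167 + 15)/1000 = 0.1820.
Expected DCO frequency = 0.1510 × 0.1820 ≈ 0.02748; observed = 15/1000 ≈ 0.01500.
Coefficient of coincidence = 0.01500/0.02748 ≈ 0.55; interference = 1 − 0.55 = 0.45.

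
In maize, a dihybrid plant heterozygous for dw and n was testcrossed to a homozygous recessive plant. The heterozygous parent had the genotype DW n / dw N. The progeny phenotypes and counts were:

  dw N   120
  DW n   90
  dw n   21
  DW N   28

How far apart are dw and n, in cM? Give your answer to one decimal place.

18.9 cM

The recombinant classes are DW N and dw n: 28 + 21 = 49.
Recombination frequency = 49/259 = 0.1892 ≈ 18.9%, i.e. 18.9 cM.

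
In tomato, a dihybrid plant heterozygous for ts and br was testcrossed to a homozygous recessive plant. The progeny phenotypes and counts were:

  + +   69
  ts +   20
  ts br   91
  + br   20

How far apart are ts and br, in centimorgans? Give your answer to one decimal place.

The two most frequent classes, + + (69) and ts br (91), are the parental types, so the F1 was + + / ts br.
The recombinant classes are + br and ts +: 20 + 20 = 40.
Recombination frequency = 40/200 = 0.2000 ≈ 20.0%, i.e. 20.0 centimorgans.

20.0 centimorgans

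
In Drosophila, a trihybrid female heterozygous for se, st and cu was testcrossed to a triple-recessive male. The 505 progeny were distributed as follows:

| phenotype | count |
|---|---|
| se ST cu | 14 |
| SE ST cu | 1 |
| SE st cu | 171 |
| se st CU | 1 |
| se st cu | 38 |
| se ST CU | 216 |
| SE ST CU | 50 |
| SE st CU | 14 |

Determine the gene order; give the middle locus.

st

The two most frequent reciprocal classes, se ST CU and SE st cu, are the parental types, so the F1 was se ST CU / SE st cu.
The two rarest classes, se st CU and SE ST cu, are the double crossovers. Comparing them with the parentals, only the st allele has switched, so st is the middle locus and the order is cu – st – se.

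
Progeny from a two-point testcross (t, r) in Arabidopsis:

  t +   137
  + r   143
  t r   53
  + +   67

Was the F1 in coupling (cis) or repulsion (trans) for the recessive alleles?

trans

The two most frequent classes are + r (143) and t + (137); these are the parental (non-recombinant) types.
So the F1 carried + r on one chromosome and t + on the other — the recessive alleles are on opposite chromosomes (trans / repulsion).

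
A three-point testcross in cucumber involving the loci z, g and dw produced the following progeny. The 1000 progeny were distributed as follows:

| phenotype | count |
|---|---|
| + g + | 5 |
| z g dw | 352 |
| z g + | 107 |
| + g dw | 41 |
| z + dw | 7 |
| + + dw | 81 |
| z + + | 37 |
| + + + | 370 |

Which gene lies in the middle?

The two most frequent reciprocal classes, z g dw and + + +, are the parental types, so the F1 was z g dw / + + +.
The two rarest classes, z + dw and + g +, are the double crossovers. Comparing them with the parentals, only the g allele has switched, so g is the middle locus and the order is dw – g – z.

g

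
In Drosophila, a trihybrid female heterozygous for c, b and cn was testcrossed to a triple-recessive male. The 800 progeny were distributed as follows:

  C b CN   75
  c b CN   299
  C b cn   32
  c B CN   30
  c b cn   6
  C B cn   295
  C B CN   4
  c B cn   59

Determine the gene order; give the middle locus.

The two most frequent reciprocal classes, C B cn and c b CN, are the parental types, so the F1 was C B cn / c b CN.
The two rarest classes, C B CN and c b cn, are the double crossovers. Comparing them with the parentals, only the cn allele has switched, so cn is the middle locus and the order is c – cn – b.

cn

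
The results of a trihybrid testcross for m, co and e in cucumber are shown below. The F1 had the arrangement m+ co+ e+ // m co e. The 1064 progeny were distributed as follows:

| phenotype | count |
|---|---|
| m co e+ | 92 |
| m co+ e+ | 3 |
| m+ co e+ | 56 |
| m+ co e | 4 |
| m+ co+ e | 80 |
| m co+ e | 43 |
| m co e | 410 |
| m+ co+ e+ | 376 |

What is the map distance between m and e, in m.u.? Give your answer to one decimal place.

16.8 m.u.

The two rarest classes, m co+ e+ and m+ co e, are the double crossovers. Comparing them with the parentals, only the m allele has switched, so m is the middle locus and the order is e – m – co.
Crossovers in the e–m interval produce the single-crossover classes m+ co+ e and m co e+ (80 + 92 = 172) plus the double crossovers (7).
RF(e–m) = (172 + 7) / 1064 = 179/1064 = 0.1682 → 16.8 m.u.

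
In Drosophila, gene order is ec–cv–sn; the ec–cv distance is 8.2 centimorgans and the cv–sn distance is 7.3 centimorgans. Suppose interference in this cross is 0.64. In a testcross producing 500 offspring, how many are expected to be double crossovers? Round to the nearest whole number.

1

Map distances give recombination frequencies of 0.082 and 0.073 for the two intervals.
With interference 0.64 (so coincidence = 0.36), expected double-crossover frequency = 0.082 × 0.073 × 0.36 = 0.00215.
Expected number = 0.00215 × 500 = 1.08 ≈ 1.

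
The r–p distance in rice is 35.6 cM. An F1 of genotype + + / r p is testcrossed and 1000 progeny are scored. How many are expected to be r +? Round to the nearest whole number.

A map distance of 35.6 cM corresponds to a recombination frequency of 0.356.
The F1 is + + / r p, so r + is a recombinant gamete class with expected frequency r/2 = 0.356/2 = 0.1780.
Expected number = 0.1780 × 1000 = 178.00 ≈ 178.

178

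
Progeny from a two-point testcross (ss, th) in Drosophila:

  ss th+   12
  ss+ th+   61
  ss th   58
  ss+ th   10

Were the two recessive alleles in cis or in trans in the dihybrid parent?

The two most frequent classes are ss+ th+ (61) and ss th (58); these are the parental (non-recombinant) types.
So the F1 carried ss+ th+ on one chromosome and ss th on the other — the recessive alleles are on the same chromosome (cis / coupling).

cis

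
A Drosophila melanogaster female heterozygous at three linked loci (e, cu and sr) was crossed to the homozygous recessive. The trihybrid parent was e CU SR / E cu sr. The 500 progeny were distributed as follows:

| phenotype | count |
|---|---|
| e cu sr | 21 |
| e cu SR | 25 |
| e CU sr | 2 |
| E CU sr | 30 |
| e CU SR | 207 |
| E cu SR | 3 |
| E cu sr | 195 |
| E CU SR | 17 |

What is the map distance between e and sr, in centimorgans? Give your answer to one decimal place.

The two rarest classes, e CU sr and E cu SR, are the double crossovers. Comparing them with the parentals, only the sr allele has switched, so sr is the middle locus and the order is cu – sr – e.
Crossovers in the sr–e interval produce the single-crossover classes E CU SR and e cu sr (17 + 21 = 38) plus the double crossovers (5).
RF(sr–e) = (38 + 5) / 500 = 43/500 = 0.0860 → 8.6 centimorgans.

8.6 centimorgans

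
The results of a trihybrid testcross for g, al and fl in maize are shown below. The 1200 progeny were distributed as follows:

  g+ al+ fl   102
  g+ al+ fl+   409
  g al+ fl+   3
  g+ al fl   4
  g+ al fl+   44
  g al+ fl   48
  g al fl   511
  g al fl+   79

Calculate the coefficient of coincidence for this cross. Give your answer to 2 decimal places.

0.45

The two most frequent reciprocal classes, g+ al+ fl+ and g al fl, are the parental types, so the F1 was g+ al+ fl+ / g al fl.
The two rarest classes, g al+ fl+ and g+ al fl, are the double crossovers. Comparing them with the parentals, only the g allele has switched, so g is the middle locus and the order is al – g – fl.
al–g: (92 + 7)/1200 = 0.0825; g–fl: (181 + 7)/1200 = 0.1567.
Expected DCO frequency = 0.0825 × 0.1567 ≈ 0.01293; observed = 7/1200 ≈ 0.00583.
Coefficient of coincidence = 0.00583/0.01293 ≈ 0.45.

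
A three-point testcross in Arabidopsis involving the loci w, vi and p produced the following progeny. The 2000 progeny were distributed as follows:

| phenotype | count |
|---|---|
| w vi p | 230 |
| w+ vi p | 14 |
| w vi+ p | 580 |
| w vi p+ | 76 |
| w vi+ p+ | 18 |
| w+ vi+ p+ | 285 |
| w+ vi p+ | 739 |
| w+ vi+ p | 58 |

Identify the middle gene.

The two most frequent reciprocal classes, w+ vi p+ and w vi+ p, are the parental types, so the F1 was w+ vi p+ / w vi+ p.
The two rarest classes, w+ vi p and w vi+ p+, are the double crossovers. Comparing them with the parentals, only the p allele has switched, so p is the middle locus and the order is vi – p – w.

p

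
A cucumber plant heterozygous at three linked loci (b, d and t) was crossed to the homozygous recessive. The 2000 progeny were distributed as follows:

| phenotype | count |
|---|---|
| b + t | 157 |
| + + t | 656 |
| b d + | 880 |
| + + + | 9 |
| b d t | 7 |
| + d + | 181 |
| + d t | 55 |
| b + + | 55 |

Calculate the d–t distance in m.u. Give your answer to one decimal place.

The two most frequent reciprocal classes, b d + and + + t, are the parental types, so the F1 was b d + / + + t.
The two rarest classes, b d t and + + +, are the double crossovers. Comparing them with the parentals, only the t allele has switched, so t is the middle locus and the order is d – t – b.
Crossovers in the d–t interval produce the single-crossover classes b + + and + d t (55 + 55 = 110) plus the double crossovers (16).
RF(d–t) = (110 + 16) / 2000 = 126/2000 = 0.0630 → 6.3 m.u.

6.3 m.u.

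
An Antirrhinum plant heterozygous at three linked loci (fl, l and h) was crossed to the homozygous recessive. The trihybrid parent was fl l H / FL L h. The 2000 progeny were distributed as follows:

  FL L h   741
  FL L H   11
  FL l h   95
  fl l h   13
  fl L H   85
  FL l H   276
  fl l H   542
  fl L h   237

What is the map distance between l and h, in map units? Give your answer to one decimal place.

10.2 map units

The two rarest classes, fl l h and FL L H, are the double crossovers. Comparing them with the parentals, only the h allele has switched, so h is the middle locus and the order is l – h – fl.
Crossovers in the l–h interval produce the single-crossover classes fl L H and FL l h (85 + 95 = 180) plus the double crossovers (24).
RF(l–h) = (180 + 24) / 2000 = 204/2000 = 0.1020 → 10.2 map units.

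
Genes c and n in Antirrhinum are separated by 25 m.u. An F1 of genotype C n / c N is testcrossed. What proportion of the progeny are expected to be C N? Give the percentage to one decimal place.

A map distance of 25 m.u. corresponds to a recombination frequency of 0.250.
The F1 is C n / c N, so C N is a recombinant gamete class with expected frequency r/2 = 0.250/2 = 0.1250.
That is 0.1250 = 12.5% of the progeny.

12.5%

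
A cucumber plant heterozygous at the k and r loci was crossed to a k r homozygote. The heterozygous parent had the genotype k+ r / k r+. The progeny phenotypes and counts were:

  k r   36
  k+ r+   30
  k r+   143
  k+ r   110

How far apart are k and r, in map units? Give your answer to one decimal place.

20.7 map units

The recombinant classes are k+ r+ and k r: 30 + 36 = 66.
Recombination frequency = 66/319 = 0.2069 ≈ 20.7%, i.e. 20.7 map units.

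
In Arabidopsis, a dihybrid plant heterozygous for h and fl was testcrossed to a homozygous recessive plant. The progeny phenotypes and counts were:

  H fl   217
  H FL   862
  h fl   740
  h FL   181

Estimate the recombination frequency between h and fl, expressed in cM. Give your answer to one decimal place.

19.9 cM

The two most frequent classes, H FL (862) and h fl (740), are the parental types, so the F1 was H FL / h fl.
The recombinant classes are H fl and h FL: 217 + 181 = 398.
Recombination frequency = 398/2000 = 0.1990 ≈ 19.9%, i.e. 19.9 cM.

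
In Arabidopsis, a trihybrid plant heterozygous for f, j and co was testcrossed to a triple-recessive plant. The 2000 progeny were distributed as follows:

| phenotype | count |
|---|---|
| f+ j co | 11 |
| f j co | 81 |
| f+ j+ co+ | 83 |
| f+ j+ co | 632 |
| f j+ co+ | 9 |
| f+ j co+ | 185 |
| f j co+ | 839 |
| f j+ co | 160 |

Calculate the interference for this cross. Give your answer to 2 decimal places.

0.40

The two most frequent reciprocal classes, f+ j+ co and f j co+, are the parental types, so the F1 was f+ j+ co / f j co+.
The two rarest classes, f+ j co and f j+ co+, are the double crossovers. Comparing them with the parentals, only the j allele has switched, so j is the middle locus and the order is f – j – co.
f–j: (345 + 20)/2000 = 0.1825; j–co: (164 + 20)/2000 = 0.0920.
Expected DCO frequency = 0.1825 × 0.0920 ≈ 0.01679; observed = 20/2000 ≈ 0.01000.
Coefficient of coincidence = 0.01000/0.01679 ≈ 0.60; interference = 1 − 0.60 = 0.40.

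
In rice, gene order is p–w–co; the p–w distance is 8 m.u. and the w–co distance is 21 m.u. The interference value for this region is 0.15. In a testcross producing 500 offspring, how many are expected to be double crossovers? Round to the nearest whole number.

Map distances give recombination frequencies of 0.080 and 0.210 for the two intervals.
With interference 0.15 (so coincidence = 0.85), expected double-crossover frequency = 0.080 × 0.210 × 0.85 = 0.01428.
Expected number = 0.01428 × 500 = 7.14 ≈ 7.

7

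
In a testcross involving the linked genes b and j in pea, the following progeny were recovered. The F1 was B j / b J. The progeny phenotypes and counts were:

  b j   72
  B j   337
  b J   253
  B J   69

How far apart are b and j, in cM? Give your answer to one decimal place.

19.3 cM

The recombinant classes are B J and b j: 69 + 72 = 141.
Recombination frequency = 141/731 = 0.1929 ≈ 19.3%, i.e. 19.3 cM.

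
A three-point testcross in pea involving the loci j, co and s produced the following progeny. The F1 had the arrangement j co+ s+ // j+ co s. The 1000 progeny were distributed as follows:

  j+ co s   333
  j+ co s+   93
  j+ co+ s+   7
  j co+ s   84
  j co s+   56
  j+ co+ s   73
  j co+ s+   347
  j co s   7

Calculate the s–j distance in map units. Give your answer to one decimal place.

The two rarest classes, j+ co+ s+ and j co s, are the double crossovers. Comparing them with the parentals, only the j allele has switched, so j is the middle locus and the order is s – j – co.
Crossovers in the s–j interval produce the single-crossover classes j co+ s and j+ co s+ (84 + 93 = 177) plus the double crossovers (14).
RF(s–j) = (177 + 14) / 1000 = 191/1000 = 0.1910 → 19.1 map units.

19.1 map units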